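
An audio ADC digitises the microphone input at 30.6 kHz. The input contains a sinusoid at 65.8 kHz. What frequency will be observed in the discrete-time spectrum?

4.6 kHz

65.8 kHz mod fs = 4.6 kHz.
4.6 kHz ≤ fs/2 = 15.3 kHz, appears at 4.6 kHz.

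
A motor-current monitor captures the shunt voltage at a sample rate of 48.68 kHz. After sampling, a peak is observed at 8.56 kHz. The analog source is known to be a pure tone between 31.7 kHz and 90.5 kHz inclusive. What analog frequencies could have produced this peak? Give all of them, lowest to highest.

40.12 kHz, 57.24 kHz, 88.8 kHz

Frequencies that alias to 8.56 kHz are k·fs ± 8.56 kHz for integer k ≥ 0.
k=0: 8.56 kHz.
k=1: 40.12 kHz, 57.24 kHz.
k=2: 88.8 kHz, 105.92 kHz.
k=3: 137.48 kHz, 154.6 kHz.
Within [31.7 kHz, 90.5 kHz]: 40.12 kHz, 57.24 kHz, 88.8 kHz.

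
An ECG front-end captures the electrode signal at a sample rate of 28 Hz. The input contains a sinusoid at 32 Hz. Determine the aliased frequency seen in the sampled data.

4 Hz

32 Hz mod fs = 4 Hz.
4 Hz ≤ fs/2 = 14 Hz, appears at 4 Hz.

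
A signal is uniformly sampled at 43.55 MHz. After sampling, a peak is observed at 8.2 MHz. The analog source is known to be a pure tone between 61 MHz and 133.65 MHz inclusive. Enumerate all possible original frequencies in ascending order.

78.9 MHz, 95.3 MHz, 122.45 MHz

Frequencies that alias to 8.2 MHz are k·fs ± 8.2 MHz for integer k ≥ 0.
k=0: 8.2 MHz.
k=1: 35.35 MHz, 51.75 MHz.
k=2: 78.9 MHz, 95.3 MHz.
k=3: 122.45 MHz, 138.85 MHz.
k=4: 166 MHz, 182.4 MHz.
Within [61 MHz, 133.65 MHz]: 78.9 MHz, 95.3 MHz, 122.45 MHz.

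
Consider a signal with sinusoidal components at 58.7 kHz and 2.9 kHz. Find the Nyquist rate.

117.4 kHz

Highest-frequency component: 58.7 kHz.
Nyquist rate = 2 × 58.7 kHz = 117.4 kHz.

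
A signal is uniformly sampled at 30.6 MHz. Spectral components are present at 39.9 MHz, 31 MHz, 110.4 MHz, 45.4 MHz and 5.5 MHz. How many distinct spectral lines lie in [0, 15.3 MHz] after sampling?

fs/2 = 15.3 MHz.
39.9 MHz mod fs = 9.3 MHz.
9.3 MHz ≤ fs/2 = 15.3 MHz, appears at 9.3 MHz.
31 MHz mod fs = 0.4 MHz.
0.4 MHz ≤ fs/2 = 15.3 MHz, appears at 0.4 MHz.
110.4 MHz mod fs = 18.6 MHz.
18.6 MHz > fs/2 = 15.3 MHz, folds to fs − 18.6 MHz = 12 MHz.
45.4 MHz mod fs = 14.8 MHz.
14.8 MHz ≤ fs/2 = 15.3 MHz, appears at 14.8 MHz.
5.5 MHz ≤ fs/2 = 15.3 MHz, passes unchanged.
Distinct values: {0.4 MHz, 5.5 MHz, 9.3 MHz, 12 MHz, 14.8 MHz} → 5.

5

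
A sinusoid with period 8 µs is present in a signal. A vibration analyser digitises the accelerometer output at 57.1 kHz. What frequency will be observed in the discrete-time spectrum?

10.8 kHz

T = 8 µs → f = 1/T = 125 kHz.
125 kHz mod fs = 10.8 kHz.
10.8 kHz ≤ fs/2 = 28.55 kHz, appears at 10.8 kHz.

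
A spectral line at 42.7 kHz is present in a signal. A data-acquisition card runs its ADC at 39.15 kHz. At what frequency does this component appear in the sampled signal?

3.55 kHz

42.7 kHz mod fs = 3.55 kHz.
3.55 kHz ≤ fs/2 = 19.575 kHz, appears at 3.55 kHz.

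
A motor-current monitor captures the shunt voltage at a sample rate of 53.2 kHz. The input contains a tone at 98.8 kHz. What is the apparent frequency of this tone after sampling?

7.6 kHz

98.8 kHz mod fs = 45.6 kHz.
45.6 kHz > fs/2 = 26.6 kHz, folds to fs − 45.6 kHz = 7.6 kHz.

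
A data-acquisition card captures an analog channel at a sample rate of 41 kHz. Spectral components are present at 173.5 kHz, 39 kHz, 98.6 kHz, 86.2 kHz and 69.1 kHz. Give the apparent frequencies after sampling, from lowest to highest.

fs/2 = 20.5 kHz.
173.5 kHz mod fs = 9.5 kHz.
9.5 kHz ≤ fs/2 = 20.5 kHz, appears at 9.5 kHz.
39 kHz > fs/2 = 20.5 kHz, folds to fs − 39 kHz = 2 kHz.
98.6 kHz mod fs = 16.6 kHz.
16.6 kHz ≤ fs/2 = 20.5 kHz, appears at 16.6 kHz.
86.2 kHz mod fs = 4.2 kHz.
4.2 kHz ≤ fs/2 = 20.5 kHz, appears at 4.2 kHz.
69.1 kHz mod fs = 28.1 kHz.
28.1 kHz > fs/2 = 20.5 kHz, folds to fs − 28.1 kHz = 12.9 kHz.
Distinct values: {2 kHz, 4.2 kHz, 9.5 kHz, 12.9 kHz, 16.6 kHz}.

2 kHz, 4.2 kHz, 9.5 kHz, 12.9 kHz, 16.6 kHz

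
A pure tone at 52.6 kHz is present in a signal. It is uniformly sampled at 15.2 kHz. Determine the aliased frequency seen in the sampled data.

52.6 kHz mod fs = 7 kHz.
7 kHz ≤ fs/2 = 7.6 kHz, appears at 7 kHz.

7 kHz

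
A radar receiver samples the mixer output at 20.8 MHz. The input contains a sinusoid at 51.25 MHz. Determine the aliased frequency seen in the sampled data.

9.65 MHz

51.25 MHz mod fs = 9.65 MHz.
9.65 MHz ≤ fs/2 = 10.4 MHz, appears at 9.65 MHz.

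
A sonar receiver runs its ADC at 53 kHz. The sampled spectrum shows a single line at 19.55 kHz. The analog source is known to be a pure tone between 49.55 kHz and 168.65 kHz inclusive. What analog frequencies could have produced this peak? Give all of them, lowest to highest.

Frequencies that alias to 19.55 kHz are k·fs ± 19.55 kHz for integer k ≥ 0.
k=0: 19.55 kHz.
k=1: 33.45 kHz, 72.55 kHz.
k=2: 86.45 kHz, 125.55 kHz.
k=3: 139.45 kHz, 178.55 kHz.
k=4: 192.45 kHz, 231.55 kHz.
Within [49.55 kHz, 168.65 kHz]: 72.55 kHz, 86.45 kHz, 125.55 kHz, 139.45 kHz.

72.55 kHz, 86.45 kHz, 125.55 kHz, 139.45 kHz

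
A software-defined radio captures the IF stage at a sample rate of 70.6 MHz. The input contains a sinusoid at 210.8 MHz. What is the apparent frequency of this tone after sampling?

210.8 MHz mod fs = 69.6 MHz.
69.6 MHz > fs/2 = 35.3 MHz, folds to fs − 69.6 MHz = 1 MHz.

1 MHz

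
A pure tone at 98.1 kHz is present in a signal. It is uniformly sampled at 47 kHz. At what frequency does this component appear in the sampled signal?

4.1 kHz

98.1 kHz mod fs = 4.1 kHz.
4.1 kHz ≤ fs/2 = 23.5 kHz, appears at 4.1 kHz.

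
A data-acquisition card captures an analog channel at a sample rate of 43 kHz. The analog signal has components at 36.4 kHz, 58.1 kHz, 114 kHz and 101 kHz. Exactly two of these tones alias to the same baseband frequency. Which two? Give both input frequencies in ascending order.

fs/2 = 21.5 kHz.
36.4 kHz > fs/2 = 21.5 kHz, folds to fs − 36.4 kHz = 6.6 kHz.
58.1 kHz mod fs = 15.1 kHz.
15.1 kHz ≤ fs/2 = 21.5 kHz, appears at 15.1 kHz.
114 kHz mod fs = 28 kHz.
28 kHz > fs/2 = 21.5 kHz, folds to fs − 28 kHz = 15 kHz.
101 kHz mod fs = 15 kHz.
15 kHz ≤ fs/2 = 21.5 kHz, appears at 15 kHz.
101 kHz and 114 kHz both map to 15 kHz.

101 kHz, 114 kHz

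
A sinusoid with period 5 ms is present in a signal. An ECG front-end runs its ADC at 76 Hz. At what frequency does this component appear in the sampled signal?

28 Hz

T = 5 ms → f = 1/T = 200 Hz.
200 Hz mod fs = 48 Hz.
48 Hz > fs/2 = 38 Hz, folds to fs − 48 Hz = 28 Hz.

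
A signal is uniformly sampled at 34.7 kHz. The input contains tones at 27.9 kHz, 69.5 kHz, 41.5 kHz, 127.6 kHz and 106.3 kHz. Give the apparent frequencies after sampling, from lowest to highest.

0.1 kHz, 2.2 kHz, 6.8 kHz, 11.2 kHz

fs/2 = 17.35 kHz.
27.9 kHz > fs/2 = 17.35 kHz, folds to fs − 27.9 kHz = 6.8 kHz.
69.5 kHz mod fs = 0.1 kHz.
0.1 kHz ≤ fs/2 = 17.35 kHz, appears at 0.1 kHz.
41.5 kHz mod fs = 6.8 kHz.
6.8 kHz ≤ fs/2 = 17.35 kHz, appears at 6.8 kHz.
127.6 kHz mod fs = 23.5 kHz.
23.5 kHz > fs/2 = 17.35 kHz, folds to fs − 23.5 kHz = 11.2 kHz.
106.3 kHz mod fs = 2.2 kHz.
2.2 kHz ≤ fs/2 = 17.35 kHz, appears at 2.2 kHz.
Distinct values: {0.1 kHz, 2.2 kHz, 6.8 kHz, 11.2 kHz}.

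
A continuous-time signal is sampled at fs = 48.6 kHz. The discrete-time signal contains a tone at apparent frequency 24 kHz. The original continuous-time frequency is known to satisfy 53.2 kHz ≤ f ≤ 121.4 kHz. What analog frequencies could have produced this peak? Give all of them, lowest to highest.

72.6 kHz, 73.2 kHz, 121.2 kHz

Frequencies that alias to 24 kHz are k·fs ± 24 kHz for integer k ≥ 0.
k=0: 24 kHz.
k=1: 24.6 kHz, 72.6 kHz.
k=2: 73.2 kHz, 121.2 kHz.
k=3: 121.8 kHz, 169.8 kHz.
Within [53.2 kHz, 121.4 kHz]: 72.6 kHz, 73.2 kHz, 121.2 kHz.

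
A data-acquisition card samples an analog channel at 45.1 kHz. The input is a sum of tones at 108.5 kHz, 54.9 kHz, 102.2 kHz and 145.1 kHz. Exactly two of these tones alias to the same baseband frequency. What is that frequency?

9.8 kHz

fs/2 = 22.55 kHz.
108.5 kHz mod fs = 18.3 kHz.
18.3 kHz ≤ fs/2 = 22.55 kHz, appears at 18.3 kHz.
54.9 kHz mod fs = 9.8 kHz.
9.8 kHz ≤ fs/2 = 22.55 kHz, appears at 9.8 kHz.
102.2 kHz mod fs = 12 kHz.
12 kHz ≤ fs/2 = 22.55 kHz, appears at 12 kHz.
145.1 kHz mod fs = 9.8 kHz.
9.8 kHz ≤ fs/2 = 22.55 kHz, appears at 9.8 kHz.
54.9 kHz and 145.1 kHz both map to 9.8 kHz.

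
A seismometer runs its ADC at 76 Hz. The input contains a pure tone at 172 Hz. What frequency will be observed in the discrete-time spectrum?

20 Hz

172 Hz mod fs = 20 Hz.
20 Hz ≤ fs/2 = 38 Hz, appears at 20 Hz.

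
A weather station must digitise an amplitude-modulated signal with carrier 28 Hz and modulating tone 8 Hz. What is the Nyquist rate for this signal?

72 Hz

AM sidebands sit at fc ± fm = 20 Hz and 36 Hz.
Highest-frequency component: 36 Hz.
Nyquist rate = 2 × 36 Hz = 72 Hz.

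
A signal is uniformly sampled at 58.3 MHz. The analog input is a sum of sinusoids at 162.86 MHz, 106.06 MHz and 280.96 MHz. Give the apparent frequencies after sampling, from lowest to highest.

10.54 MHz, 12.04 MHz

fs/2 = 29.15 MHz.
162.86 MHz mod fs = 46.26 MHz.
46.26 MHz > fs/2 = 29.15 MHz, folds to fs − 46.26 MHz = 12.04 MHz.
106.06 MHz mod fs = 47.76 MHz.
47.76 MHz > fs/2 = 29.15 MHz, folds to fs − 47.76 MHz = 10.54 MHz.
280.96 MHz mod fs = 47.76 MHz.
47.76 MHz > fs/2 = 29.15 MHz, folds to fs − 47.76 MHz = 10.54 MHz.
Distinct values: {10.54 MHz, 12.04 MHz}.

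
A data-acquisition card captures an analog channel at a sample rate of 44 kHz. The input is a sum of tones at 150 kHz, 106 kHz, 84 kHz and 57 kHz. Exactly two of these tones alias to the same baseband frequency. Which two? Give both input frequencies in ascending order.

106 kHz, 150 kHz

fs/2 = 22 kHz.
150 kHz mod fs = 18 kHz.
18 kHz ≤ fs/2 = 22 kHz, appears at 18 kHz.
106 kHz mod fs = 18 kHz.
18 kHz ≤ fs/2 = 22 kHz, appears at 18 kHz.
84 kHz mod fs = 40 kHz.
40 kHz > fs/2 = 22 kHz, folds to fs − 40 kHz = 4 kHz.
57 kHz mod fs = 13 kHz.
13 kHz ≤ fs/2 = 22 kHz, appears at 13 kHz.
106 kHz and 150 kHz both map to 18 kHz.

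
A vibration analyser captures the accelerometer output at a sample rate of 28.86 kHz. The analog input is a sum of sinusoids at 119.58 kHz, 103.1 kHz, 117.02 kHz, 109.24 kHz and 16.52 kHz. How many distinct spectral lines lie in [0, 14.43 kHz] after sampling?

4

fs/2 = 14.43 kHz.
119.58 kHz mod fs = 4.14 kHz.
4.14 kHz ≤ fs/2 = 14.43 kHz, appears at 4.14 kHz.
103.1 kHz mod fs = 16.52 kHz.
16.52 kHz > fs/2 = 14.43 kHz, folds to fs − 16.52 kHz = 12.34 kHz.
117.02 kHz mod fs = 1.58 kHz.
1.58 kHz ≤ fs/2 = 14.43 kHz, appears at 1.58 kHz.
109.24 kHz mod fs = 22.66 kHz.
22.66 kHz > fs/2 = 14.43 kHz, folds to fs − 22.66 kHz = 6.2 kHz.
16.52 kHz > fs/2 = 14.43 kHz, folds to fs − 16.52 kHz = 12.34 kHz.
Distinct values: {1.58 kHz, 4.14 kHz, 6.2 kHz, 12.34 kHz} → 4.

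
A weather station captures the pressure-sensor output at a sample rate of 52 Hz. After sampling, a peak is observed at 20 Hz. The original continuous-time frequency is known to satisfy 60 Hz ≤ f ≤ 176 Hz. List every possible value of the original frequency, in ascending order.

72 Hz, 84 Hz, 124 Hz, 136 Hz, 176 Hz

Frequencies that alias to 20 Hz are k·fs ± 20 Hz for integer k ≥ 0.
k=0: 20 Hz.
k=1: 32 Hz, 72 Hz.
k=2: 84 Hz, 124 Hz.
k=3: 136 Hz, 176 Hz.
k=4: 188 Hz, 228 Hz.
Within [60 Hz, 176 Hz]: 72 Hz, 84 Hz, 124 Hz, 136 Hz, 176 Hz.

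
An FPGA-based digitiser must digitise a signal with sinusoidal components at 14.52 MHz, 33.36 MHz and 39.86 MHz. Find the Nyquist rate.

79.72 MHz

Highest-frequency component: 39.86 MHz.
Nyquist rate = 2 × 39.86 MHz = 79.72 MHz.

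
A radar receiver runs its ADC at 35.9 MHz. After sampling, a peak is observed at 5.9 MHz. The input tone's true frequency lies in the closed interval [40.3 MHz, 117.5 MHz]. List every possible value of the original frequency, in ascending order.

41.8 MHz, 65.9 MHz, 77.7 MHz, 101.8 MHz, 113.6 MHz

Frequencies that alias to 5.9 MHz are k·fs ± 5.9 MHz for integer k ≥ 0.
k=0: 5.9 MHz.
k=1: 30 MHz, 41.8 MHz.
k=2: 65.9 MHz, 77.7 MHz.
k=3: 101.8 MHz, 113.6 MHz.
k=4: 137.7 MHz, 149.5 MHz.
Within [40.3 MHz, 117.5 MHz]: 41.8 MHz, 65.9 MHz, 77.7 MHz, 101.8 MHz, 113.6 MHz.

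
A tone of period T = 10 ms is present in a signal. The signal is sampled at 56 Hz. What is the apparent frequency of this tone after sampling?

T = 10 ms → f = 1/T = 100 Hz.
100 Hz mod fs = 44 Hz.
44 Hz > fs/2 = 28 Hz, folds to fs − 44 Hz = 12 Hz.

12 Hz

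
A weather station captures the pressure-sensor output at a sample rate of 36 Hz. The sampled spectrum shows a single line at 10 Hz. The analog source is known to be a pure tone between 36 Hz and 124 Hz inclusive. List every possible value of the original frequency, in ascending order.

46 Hz, 62 Hz, 82 Hz, 98 Hz, 118 Hz

Frequencies that alias to 10 Hz are k·fs ± 10 Hz for integer k ≥ 0.
k=0: 10 Hz.
k=1: 26 Hz, 46 Hz.
k=2: 62 Hz, 82 Hz.
k=3: 98 Hz, 118 Hz.
k=4: 134 Hz, 154 Hz.
Within [36 Hz, 124 Hz]: 46 Hz, 62 Hz, 82 Hz, 98 Hz, 118 Hz.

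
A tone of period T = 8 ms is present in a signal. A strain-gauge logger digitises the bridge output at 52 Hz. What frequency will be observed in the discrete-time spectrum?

21 Hz

T = 8 ms → f = 1/T = 125 Hz.
125 Hz mod fs = 21 Hz.
21 Hz ≤ fs/2 = 26 Hz, appears at 21 Hz.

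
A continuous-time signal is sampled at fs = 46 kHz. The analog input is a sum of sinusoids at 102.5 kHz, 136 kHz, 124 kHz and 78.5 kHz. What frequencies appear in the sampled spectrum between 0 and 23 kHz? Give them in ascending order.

fs/2 = 23 kHz.
102.5 kHz mod fs = 10.5 kHz.
10.5 kHz ≤ fs/2 = 23 kHz, appears at 10.5 kHz.
136 kHz mod fs = 44 kHz.
44 kHz > fs/2 = 23 kHz, folds to fs − 44 kHz = 2 kHz.
124 kHz mod fs = 32 kHz.
32 kHz > fs/2 = 23 kHz, folds to fs − 32 kHz = 14 kHz.
78.5 kHz mod fs = 32.5 kHz.
32.5 kHz > fs/2 = 23 kHz, folds to fs − 32.5 kHz = 13.5 kHz.
Distinct values: {2 kHz, 10.5 kHz, 13.5 kHz, 14 kHz}.

2 kHz, 10.5 kHz, 13.5 kHz, 14 kHz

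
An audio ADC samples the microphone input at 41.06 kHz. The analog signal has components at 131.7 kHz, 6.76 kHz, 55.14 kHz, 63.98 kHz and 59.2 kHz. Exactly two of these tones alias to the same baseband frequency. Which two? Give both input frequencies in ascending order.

fs/2 = 20.53 kHz.
131.7 kHz mod fs = 8.52 kHz.
8.52 kHz ≤ fs/2 = 20.53 kHz, appears at 8.52 kHz.
6.76 kHz ≤ fs/2 = 20.53 kHz, passes unchanged.
55.14 kHz mod fs = 14.08 kHz.
14.08 kHz ≤ fs/2 = 20.53 kHz, appears at 14.08 kHz.
63.98 kHz mod fs = 22.92 kHz.
22.92 kHz > fs/2 = 20.53 kHz, folds to fs − 22.92 kHz = 18.14 kHz.
59.2 kHz mod fs = 18.14 kHz.
18.14 kHz ≤ fs/2 = 20.53 kHz, appears at 18.14 kHz.
59.2 kHz and 63.98 kHz both map to 18.14 kHz.

59.2 kHz, 63.98 kHz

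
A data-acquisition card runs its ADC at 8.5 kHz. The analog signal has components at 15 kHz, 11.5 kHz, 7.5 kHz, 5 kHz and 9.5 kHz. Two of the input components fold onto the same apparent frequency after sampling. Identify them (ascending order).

7.5 kHz, 9.5 kHz

fs/2 = 4.25 kHz.
15 kHz mod fs = 6.5 kHz.
6.5 kHz > fs/2 = 4.25 kHz, folds to fs − 6.5 kHz = 2 kHz.
11.5 kHz mod fs = 3 kHz.
3 kHz ≤ fs/2 = 4.25 kHz, appears at 3 kHz.
7.5 kHz > fs/2 = 4.25 kHz, folds to fs − 7.5 kHz = 1 kHz.
5 kHz > fs/2 = 4.25 kHz, folds to fs − 5 kHz = 3.5 kHz.
9.5 kHz mod fs = 1 kHz.
1 kHz ≤ fs/2 = 4.25 kHz, appears at 1 kHz.
7.5 kHz and 9.5 kHz both map to 1 kHz.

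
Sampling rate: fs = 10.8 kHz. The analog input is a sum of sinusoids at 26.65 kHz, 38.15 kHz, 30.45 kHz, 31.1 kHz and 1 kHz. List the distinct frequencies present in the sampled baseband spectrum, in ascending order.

1 kHz, 1.3 kHz, 1.95 kHz, 5.05 kHz

fs/2 = 5.4 kHz.
26.65 kHz mod fs = 5.05 kHz.
5.05 kHz ≤ fs/2 = 5.4 kHz, appears at 5.05 kHz.
38.15 kHz mod fs = 5.75 kHz.
5.75 kHz > fs/2 = 5.4 kHz, folds to fs − 5.75 kHz = 5.05 kHz.
30.45 kHz mod fs = 8.85 kHz.
8.85 kHz > fs/2 = 5.4 kHz, folds to fs − 8.85 kHz = 1.95 kHz.
31.1 kHz mod fs = 9.5 kHz.
9.5 kHz > fs/2 = 5.4 kHz, folds to fs − 9.5 kHz = 1.3 kHz.
1 kHz ≤ fs/2 = 5.4 kHz, passes unchanged.
Distinct values: {1 kHz, 1.3 kHz, 1.95 kHz, 5.05 kHz}.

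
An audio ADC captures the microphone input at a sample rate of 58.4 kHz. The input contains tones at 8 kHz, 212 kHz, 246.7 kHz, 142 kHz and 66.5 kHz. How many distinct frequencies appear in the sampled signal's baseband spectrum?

5

fs/2 = 29.2 kHz.
8 kHz ≤ fs/2 = 29.2 kHz, passes unchanged.
212 kHz mod fs = 36.8 kHz.
36.8 kHz > fs/2 = 29.2 kHz, folds to fs − 36.8 kHz = 21.6 kHz.
246.7 kHz mod fs = 13.1 kHz.
13.1 kHz ≤ fs/2 = 29.2 kHz, appears at 13.1 kHz.
142 kHz mod fs = 25.2 kHz.
25.2 kHz ≤ fs/2 = 29.2 kHz, appears at 25.2 kHz.
66.5 kHz mod fs = 8.1 kHz.
8.1 kHz ≤ fs/2 = 29.2 kHz, appears at 8.1 kHz.
Distinct values: {8 kHz, 8.1 kHz, 13.1 kHz, 21.6 kHz, 25.2 kHz} → 5.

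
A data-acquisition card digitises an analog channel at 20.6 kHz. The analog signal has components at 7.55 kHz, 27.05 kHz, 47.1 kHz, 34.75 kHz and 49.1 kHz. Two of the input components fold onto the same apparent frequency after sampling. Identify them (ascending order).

fs/2 = 10.3 kHz.
7.55 kHz ≤ fs/2 = 10.3 kHz, passes unchanged.
27.05 kHz mod fs = 6.45 kHz.
6.45 kHz ≤ fs/2 = 10.3 kHz, appears at 6.45 kHz.
47.1 kHz mod fs = 5.9 kHz.
5.9 kHz ≤ fs/2 = 10.3 kHz, appears at 5.9 kHz.
34.75 kHz mod fs = 14.15 kHz.
14.15 kHz > fs/2 = 10.3 kHz, folds to fs − 14.15 kHz = 6.45 kHz.
49.1 kHz mod fs = 7.9 kHz.
7.9 kHz ≤ fs/2 = 10.3 kHz, appears at 7.9 kHz.
27.05 kHz and 34.75 kHz both map to 6.45 kHz.

27.05 kHz, 34.75 kHz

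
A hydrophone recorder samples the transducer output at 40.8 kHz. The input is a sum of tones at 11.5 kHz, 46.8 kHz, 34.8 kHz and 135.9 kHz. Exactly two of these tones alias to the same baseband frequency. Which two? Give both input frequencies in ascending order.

34.8 kHz, 46.8 kHz

fs/2 = 20.4 kHz.
11.5 kHz ≤ fs/2 = 20.4 kHz, passes unchanged.
46.8 kHz mod fs = 6 kHz.
6 kHz ≤ fs/2 = 20.4 kHz, appears at 6 kHz.
34.8 kHz > fs/2 = 20.4 kHz, folds to fs − 34.8 kHz = 6 kHz.
135.9 kHz mod fs = 13.5 kHz.
13.5 kHz ≤ fs/2 = 20.4 kHz, appears at 13.5 kHz.
34.8 kHz and 46.8 kHz both map to 6 kHz.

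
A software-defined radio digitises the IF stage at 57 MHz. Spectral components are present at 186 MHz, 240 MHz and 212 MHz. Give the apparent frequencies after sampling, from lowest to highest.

fs/2 = 28.5 MHz.
186 MHz mod fs = 15 MHz.
15 MHz ≤ fs/2 = 28.5 MHz, appears at 15 MHz.
240 MHz mod fs = 12 MHz.
12 MHz ≤ fs/2 = 28.5 MHz, appears at 12 MHz.
212 MHz mod fs = 41 MHz.
41 MHz > fs/2 = 28.5 MHz, folds to fs − 41 MHz = 16 MHz.
Distinct values: {12 MHz, 15 MHz, 16 MHz}.

12 MHz, 15 MHz, 16 MHz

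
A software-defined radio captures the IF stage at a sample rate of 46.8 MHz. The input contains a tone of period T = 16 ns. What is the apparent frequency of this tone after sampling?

15.7 MHz

T = 16 ns → f = 1/T = 62.5 MHz.
62.5 MHz mod fs = 15.7 MHz.
15.7 MHz ≤ fs/2 = 23.4 MHz, appears at 15.7 MHz.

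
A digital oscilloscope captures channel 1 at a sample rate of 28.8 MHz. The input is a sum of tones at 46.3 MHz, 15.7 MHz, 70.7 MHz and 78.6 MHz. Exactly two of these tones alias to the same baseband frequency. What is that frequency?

13.1 MHz

fs/2 = 14.4 MHz.
46.3 MHz mod fs = 17.5 MHz.
17.5 MHz > fs/2 = 14.4 MHz, folds to fs − 17.5 MHz = 11.3 MHz.
15.7 MHz > fs/2 = 14.4 MHz, folds to fs − 15.7 MHz = 13.1 MHz.
70.7 MHz mod fs = 13.1 MHz.
13.1 MHz ≤ fs/2 = 14.4 MHz, appears at 13.1 MHz.
78.6 MHz mod fs = 21 MHz.
21 MHz > fs/2 = 14.4 MHz, folds to fs − 21 MHz = 7.8 MHz.
15.7 MHz and 70.7 MHz both map to 13.1 MHz.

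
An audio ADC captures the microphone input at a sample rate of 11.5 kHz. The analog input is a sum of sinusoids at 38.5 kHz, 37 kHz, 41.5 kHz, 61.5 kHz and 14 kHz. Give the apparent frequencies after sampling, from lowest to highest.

fs/2 = 5.75 kHz.
38.5 kHz mod fs = 4 kHz.
4 kHz ≤ fs/2 = 5.75 kHz, appears at 4 kHz.
37 kHz mod fs = 2.5 kHz.
2.5 kHz ≤ fs/2 = 5.75 kHz, appears at 2.5 kHz.
41.5 kHz mod fs = 7 kHz.
7 kHz > fs/2 = 5.75 kHz, folds to fs − 7 kHz = 4.5 kHz.
61.5 kHz mod fs = 4 kHz.
4 kHz ≤ fs/2 = 5.75 kHz, appears at 4 kHz.
14 kHz mod fs = 2.5 kHz.
2.5 kHz ≤ fs/2 = 5.75 kHz, appears at 2.5 kHz.
Distinct values: {2.5 kHz, 4 kHz, 4.5 kHz}.

2.5 kHz, 4 kHz, 4.5 kHz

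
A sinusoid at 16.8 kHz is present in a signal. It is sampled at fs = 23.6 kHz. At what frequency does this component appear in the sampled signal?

16.8 kHz > fs/2 = 11.8 kHz, folds to fs − 16.8 kHz = 6.8 kHz.

6.8 kHz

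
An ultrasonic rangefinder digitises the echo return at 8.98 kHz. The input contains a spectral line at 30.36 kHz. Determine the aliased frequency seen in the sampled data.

30.36 kHz mod fs = 3.42 kHz.
3.42 kHz ≤ fs/2 = 4.49 kHz, appears at 3.42 kHz.

3.42 kHz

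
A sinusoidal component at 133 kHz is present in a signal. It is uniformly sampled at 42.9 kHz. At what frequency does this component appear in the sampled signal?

4.3 kHz

133 kHz mod fs = 4.3 kHz.
4.3 kHz ≤ fs/2 = 21.45 kHz, appears at 4.3 kHz.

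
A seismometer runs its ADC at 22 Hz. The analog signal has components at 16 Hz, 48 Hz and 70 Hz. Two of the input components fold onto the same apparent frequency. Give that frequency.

fs/2 = 11 Hz.
16 Hz > fs/2 = 11 Hz, folds to fs − 16 Hz = 6 Hz.
48 Hz mod fs = 4 Hz.
4 Hz ≤ fs/2 = 11 Hz, appears at 4 Hz.
70 Hz mod fs = 4 Hz.
4 Hz ≤ fs/2 = 11 Hz, appears at 4 Hz.
48 Hz and 70 Hz both map to 4 Hz.

4 Hz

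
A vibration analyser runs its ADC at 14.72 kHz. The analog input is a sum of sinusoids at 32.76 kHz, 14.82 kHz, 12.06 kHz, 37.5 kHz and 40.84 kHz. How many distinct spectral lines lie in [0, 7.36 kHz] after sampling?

fs/2 = 7.36 kHz.
32.76 kHz mod fs = 3.32 kHz.
3.32 kHz ≤ fs/2 = 7.36 kHz, appears at 3.32 kHz.
14.82 kHz mod fs = 0.1 kHz.
0.1 kHz ≤ fs/2 = 7.36 kHz, appears at 0.1 kHz.
12.06 kHz > fs/2 = 7.36 kHz, folds to fs − 12.06 kHz = 2.66 kHz.
37.5 kHz mod fs = 8.06 kHz.
8.06 kHz > fs/2 = 7.36 kHz, folds to fs − 8.06 kHz = 6.66 kHz.
40.84 kHz mod fs = 11.4 kHz.
11.4 kHz > fs/2 = 7.36 kHz, folds to fs − 11.4 kHz = 3.32 kHz.
Distinct values: {0.1 kHz, 2.66 kHz, 3.32 kHz, 6.66 kHz} → 4.

4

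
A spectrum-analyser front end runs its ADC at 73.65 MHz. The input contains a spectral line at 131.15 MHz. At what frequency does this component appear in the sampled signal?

131.15 MHz mod fs = 57.5 MHz.
57.5 MHz > fs/2 = 36.825 MHz, folds to fs − 57.5 MHz = 16.15 MHz.

16.15 MHz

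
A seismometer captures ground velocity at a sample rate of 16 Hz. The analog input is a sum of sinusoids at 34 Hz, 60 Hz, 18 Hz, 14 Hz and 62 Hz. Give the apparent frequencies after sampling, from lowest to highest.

fs/2 = 8 Hz.
34 Hz mod fs = 2 Hz.
2 Hz ≤ fs/2 = 8 Hz, appears at 2 Hz.
60 Hz mod fs = 12 Hz.
12 Hz > fs/2 = 8 Hz, folds to fs − 12 Hz = 4 Hz.
18 Hz mod fs = 2 Hz.
2 Hz ≤ fs/2 = 8 Hz, appears at 2 Hz.
14 Hz > fs/2 = 8 Hz, folds to fs − 14 Hz = 2 Hz.
62 Hz mod fs = 14 Hz.
14 Hz > fs/2 = 8 Hz, folds to fs − 14 Hz = 2 Hz.
Distinct values: {2 Hz, 4 Hz}.

2 Hz, 4 Hz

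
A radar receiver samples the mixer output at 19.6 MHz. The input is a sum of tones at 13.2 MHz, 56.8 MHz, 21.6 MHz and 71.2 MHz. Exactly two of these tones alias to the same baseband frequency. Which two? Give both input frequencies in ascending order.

21.6 MHz, 56.8 MHz

fs/2 = 9.8 MHz.
13.2 MHz > fs/2 = 9.8 MHz, folds to fs − 13.2 MHz = 6.4 MHz.
56.8 MHz mod fs = 17.6 MHz.
17.6 MHz > fs/2 = 9.8 MHz, folds to fs − 17.6 MHz = 2 MHz.
21.6 MHz mod fs = 2 MHz.
2 MHz ≤ fs/2 = 9.8 MHz, appears at 2 MHz.
71.2 MHz mod fs = 12.4 MHz.
12.4 MHz > fs/2 = 9.8 MHz, folds to fs − 12.4 MHz = 7.2 MHz.
21.6 MHz and 56.8 MHz both map to 2 MHz.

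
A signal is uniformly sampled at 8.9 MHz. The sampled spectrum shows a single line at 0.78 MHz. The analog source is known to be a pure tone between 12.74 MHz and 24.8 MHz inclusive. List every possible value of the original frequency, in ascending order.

17.02 MHz, 18.58 MHz

Frequencies that alias to 0.78 MHz are k·fs ± 0.78 MHz for integer k ≥ 0.
k=0: 0.78 MHz.
k=1: 8.12 MHz, 9.68 MHz.
k=2: 17.02 MHz, 18.58 MHz.
k=3: 25.92 MHz, 27.48 MHz.
Within [12.74 MHz, 24.8 MHz]: 17.02 MHz, 18.58 MHz.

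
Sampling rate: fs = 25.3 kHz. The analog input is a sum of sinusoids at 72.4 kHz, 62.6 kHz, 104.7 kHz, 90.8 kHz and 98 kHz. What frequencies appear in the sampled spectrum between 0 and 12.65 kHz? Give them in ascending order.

fs/2 = 12.65 kHz.
72.4 kHz mod fs = 21.8 kHz.
21.8 kHz > fs/2 = 12.65 kHz, folds to fs − 21.8 kHz = 3.5 kHz.
62.6 kHz mod fs = 12 kHz.
12 kHz ≤ fs/2 = 12.65 kHz, appears at 12 kHz.
104.7 kHz mod fs = 3.5 kHz.
3.5 kHz ≤ fs/2 = 12.65 kHz, appears at 3.5 kHz.
90.8 kHz mod fs = 14.9 kHz.
14.9 kHz > fs/2 = 12.65 kHz, folds to fs − 14.9 kHz = 10.4 kHz.
98 kHz mod fs = 22.1 kHz.
22.1 kHz > fs/2 = 12.65 kHz, folds to fs − 22.1 kHz = 3.2 kHz.
Distinct values: {3.2 kHz, 3.5 kHz, 10.4 kHz, 12 kHz}.

3.2 kHz, 3.5 kHz, 10.4 kHz, 12 kHz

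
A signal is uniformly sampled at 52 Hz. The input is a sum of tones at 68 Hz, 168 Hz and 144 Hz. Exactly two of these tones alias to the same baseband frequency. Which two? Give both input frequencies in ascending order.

fs/2 = 26 Hz.
68 Hz mod fs = 16 Hz.
16 Hz ≤ fs/2 = 26 Hz, appears at 16 Hz.
168 Hz mod fs = 12 Hz.
12 Hz ≤ fs/2 = 26 Hz, appears at 12 Hz.
144 Hz mod fs = 40 Hz.
40 Hz > fs/2 = 26 Hz, folds to fs − 40 Hz = 12 Hz.
144 Hz and 168 Hz both map to 12 Hz.

144 Hz, 168 Hz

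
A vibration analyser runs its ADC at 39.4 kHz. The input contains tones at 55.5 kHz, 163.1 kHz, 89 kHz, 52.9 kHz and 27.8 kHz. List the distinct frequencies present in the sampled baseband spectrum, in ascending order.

5.5 kHz, 10.2 kHz, 11.6 kHz, 13.5 kHz, 16.1 kHz

fs/2 = 19.7 kHz.
55.5 kHz mod fs = 16.1 kHz.
16.1 kHz ≤ fs/2 = 19.7 kHz, appears at 16.1 kHz.
163.1 kHz mod fs = 5.5 kHz.
5.5 kHz ≤ fs/2 = 19.7 kHz, appears at 5.5 kHz.
89 kHz mod fs = 10.2 kHz.
10.2 kHz ≤ fs/2 = 19.7 kHz, appears at 10.2 kHz.
52.9 kHz mod fs = 13.5 kHz.
13.5 kHz ≤ fs/2 = 19.7 kHz, appears at 13.5 kHz.
27.8 kHz > fs/2 = 19.7 kHz, folds to fs − 27.8 kHz = 11.6 kHz.
Distinct values: {5.5 kHz, 10.2 kHz, 11.6 kHz, 13.5 kHz, 16.1 kHz}.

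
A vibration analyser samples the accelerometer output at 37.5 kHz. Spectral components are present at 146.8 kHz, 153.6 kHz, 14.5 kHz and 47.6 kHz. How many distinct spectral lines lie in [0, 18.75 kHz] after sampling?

4

fs/2 = 18.75 kHz.
146.8 kHz mod fs = 34.3 kHz.
34.3 kHz > fs/2 = 18.75 kHz, folds to fs − 34.3 kHz = 3.2 kHz.
153.6 kHz mod fs = 3.6 kHz.
3.6 kHz ≤ fs/2 = 18.75 kHz, appears at 3.6 kHz.
14.5 kHz ≤ fs/2 = 18.75 kHz, passes unchanged.
47.6 kHz mod fs = 10.1 kHz.
10.1 kHz ≤ fs/2 = 18.75 kHz, appears at 10.1 kHz.
Distinct values: {3.2 kHz, 3.6 kHz, 10.1 kHz, 14.5 kHz} → 4.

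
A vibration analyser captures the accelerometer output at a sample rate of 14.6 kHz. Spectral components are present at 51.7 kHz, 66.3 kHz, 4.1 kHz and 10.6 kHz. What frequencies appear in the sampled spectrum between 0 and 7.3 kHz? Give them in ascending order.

4 kHz, 4.1 kHz, 6.7 kHz

fs/2 = 7.3 kHz.
51.7 kHz mod fs = 7.9 kHz.
7.9 kHz > fs/2 = 7.3 kHz, folds to fs − 7.9 kHz = 6.7 kHz.
66.3 kHz mod fs = 7.9 kHz.
7.9 kHz > fs/2 = 7.3 kHz, folds to fs − 7.9 kHz = 6.7 kHz.
4.1 kHz ≤ fs/2 = 7.3 kHz, passes unchanged.
10.6 kHz > fs/2 = 7.3 kHz, folds to fs − 10.6 kHz = 4 kHz.
Distinct values: {4 kHz, 4.1 kHz, 6.7 kHz}.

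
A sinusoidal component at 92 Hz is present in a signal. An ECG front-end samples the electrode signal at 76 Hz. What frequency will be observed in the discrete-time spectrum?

16 Hz

92 Hz mod fs = 16 Hz.
16 Hz ≤ fs/2 = 38 Hz, appears at 16 Hz.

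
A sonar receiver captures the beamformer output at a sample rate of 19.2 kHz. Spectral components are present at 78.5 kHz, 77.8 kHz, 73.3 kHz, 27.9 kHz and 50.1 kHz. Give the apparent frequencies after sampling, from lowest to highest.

fs/2 = 9.6 kHz.
78.5 kHz mod fs = 1.7 kHz.
1.7 kHz ≤ fs/2 = 9.6 kHz, appears at 1.7 kHz.
77.8 kHz mod fs = 1 kHz.
1 kHz ≤ fs/2 = 9.6 kHz, appears at 1 kHz.
73.3 kHz mod fs = 15.7 kHz.
15.7 kHz > fs/2 = 9.6 kHz, folds to fs − 15.7 kHz = 3.5 kHz.
27.9 kHz mod fs = 8.7 kHz.
8.7 kHz ≤ fs/2 = 9.6 kHz, appears at 8.7 kHz.
50.1 kHz mod fs = 11.7 kHz.
11.7 kHz > fs/2 = 9.6 kHz, folds to fs − 11.7 kHz = 7.5 kHz.
Distinct values: {1 kHz, 1.7 kHz, 3.5 kHz, 7.5 kHz, 8.7 kHz}.

1 kHz, 1.7 kHz, 3.5 kHz, 7.5 kHz, 8.7 kHz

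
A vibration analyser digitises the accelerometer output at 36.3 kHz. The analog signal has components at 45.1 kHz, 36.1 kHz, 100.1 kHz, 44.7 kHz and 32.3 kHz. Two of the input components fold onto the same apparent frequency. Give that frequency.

8.8 kHz

fs/2 = 18.15 kHz.
45.1 kHz mod fs = 8.8 kHz.
8.8 kHz ≤ fs/2 = 18.15 kHz, appears at 8.8 kHz.
36.1 kHz > fs/2 = 18.15 kHz, folds to fs − 36.1 kHz = 0.2 kHz.
100.1 kHz mod fs = 27.5 kHz.
27.5 kHz > fs/2 = 18.15 kHz, folds to fs − 27.5 kHz = 8.8 kHz.
44.7 kHz mod fs = 8.4 kHz.
8.4 kHz ≤ fs/2 = 18.15 kHz, appears at 8.4 kHz.
32.3 kHz > fs/2 = 18.15 kHz, folds to fs − 32.3 kHz = 4 kHz.
45.1 kHz and 100.1 kHz both map to 8.8 kHz.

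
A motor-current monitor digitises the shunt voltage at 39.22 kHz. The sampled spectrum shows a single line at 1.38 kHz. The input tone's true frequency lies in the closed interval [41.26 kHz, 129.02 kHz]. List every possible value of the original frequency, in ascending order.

Frequencies that alias to 1.38 kHz are k·fs ± 1.38 kHz for integer k ≥ 0.
k=0: 1.38 kHz.
k=1: 37.84 kHz, 40.6 kHz.
k=2: 77.06 kHz, 79.82 kHz.
k=3: 116.28 kHz, 119.04 kHz.
k=4: 155.5 kHz, 158.26 kHz.
Within [41.26 kHz, 129.02 kHz]: 77.06 kHz, 79.82 kHz, 116.28 kHz, 119.04 kHz.

77.06 kHz, 79.82 kHz, 116.28 kHz, 119.04 kHz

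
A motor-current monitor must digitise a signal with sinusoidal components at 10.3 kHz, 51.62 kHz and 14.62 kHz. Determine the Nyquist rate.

103.24 kHz

Highest-frequency component: 51.62 kHz.
Nyquist rate = 2 × 51.62 kHz = 103.24 kHz.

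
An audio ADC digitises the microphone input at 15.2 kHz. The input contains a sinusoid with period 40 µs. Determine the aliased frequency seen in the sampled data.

T = 40 µs → f = 1/T = 25 kHz.
25 kHz mod fs = 9.8 kHz.
9.8 kHz > fs/2 = 7.6 kHz, folds to fs − 9.8 kHz = 5.4 kHz.

5.4 kHz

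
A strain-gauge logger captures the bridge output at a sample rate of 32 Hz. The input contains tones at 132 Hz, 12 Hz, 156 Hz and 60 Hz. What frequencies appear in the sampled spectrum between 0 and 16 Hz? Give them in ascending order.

fs/2 = 16 Hz.
132 Hz mod fs = 4 Hz.
4 Hz ≤ fs/2 = 16 Hz, appears at 4 Hz.
12 Hz ≤ fs/2 = 16 Hz, passes unchanged.
156 Hz mod fs = 28 Hz.
28 Hz > fs/2 = 16 Hz, folds to fs − 28 Hz = 4 Hz.
60 Hz mod fs = 28 Hz.
28 Hz > fs/2 = 16 Hz, folds to fs − 28 Hz = 4 Hz.
Distinct values: {4 Hz, 12 Hz}.

4 Hz, 12 Hz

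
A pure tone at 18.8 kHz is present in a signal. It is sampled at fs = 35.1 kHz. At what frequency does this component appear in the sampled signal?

16.3 kHz

18.8 kHz > fs/2 = 17.55 kHz, folds to fs − 18.8 kHz = 16.3 kHz.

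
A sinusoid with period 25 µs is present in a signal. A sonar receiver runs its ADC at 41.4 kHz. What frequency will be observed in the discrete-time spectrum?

T = 25 µs → f = 1/T = 40 kHz.
40 kHz > fs/2 = 20.7 kHz, folds to fs − 40 kHz = 1.4 kHz.

1.4 kHz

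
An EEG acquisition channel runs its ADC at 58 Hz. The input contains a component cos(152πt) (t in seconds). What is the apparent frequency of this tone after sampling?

18 Hz

ω = 152π rad/s → f = ω/(2π) = 76 Hz.
76 Hz mod fs = 18 Hz.
18 Hz ≤ fs/2 = 29 Hz, appears at 18 Hz.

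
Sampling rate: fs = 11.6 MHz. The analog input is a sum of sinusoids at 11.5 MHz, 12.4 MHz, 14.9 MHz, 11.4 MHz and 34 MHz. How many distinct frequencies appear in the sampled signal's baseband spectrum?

4

fs/2 = 5.8 MHz.
11.5 MHz > fs/2 = 5.8 MHz, folds to fs − 11.5 MHz = 0.1 MHz.
12.4 MHz mod fs = 0.8 MHz.
0.8 MHz ≤ fs/2 = 5.8 MHz, appears at 0.8 MHz.
14.9 MHz mod fs = 3.3 MHz.
3.3 MHz ≤ fs/2 = 5.8 MHz, appears at 3.3 MHz.
11.4 MHz > fs/2 = 5.8 MHz, folds to fs − 11.4 MHz = 0.2 MHz.
34 MHz mod fs = 10.8 MHz.
10.8 MHz > fs/2 = 5.8 MHz, folds to fs − 10.8 MHz = 0.8 MHz.
Distinct values: {0.1 MHz, 0.2 MHz, 0.8 MHz, 3.3 MHz} → 4.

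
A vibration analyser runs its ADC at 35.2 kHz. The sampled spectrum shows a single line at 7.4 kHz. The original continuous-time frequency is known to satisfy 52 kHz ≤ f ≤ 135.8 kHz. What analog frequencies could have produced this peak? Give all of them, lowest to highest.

63 kHz, 77.8 kHz, 98.2 kHz, 113 kHz, 133.4 kHz

Frequencies that alias to 7.4 kHz are k·fs ± 7.4 kHz for integer k ≥ 0.
k=0: 7.4 kHz.
k=1: 27.8 kHz, 42.6 kHz.
k=2: 63 kHz, 77.8 kHz.
k=3: 98.2 kHz, 113 kHz.
k=4: 133.4 kHz, 148.2 kHz.
k=5: 168.6 kHz, 183.4 kHz.
Within [52 kHz, 135.8 kHz]: 63 kHz, 77.8 kHz, 98.2 kHz, 113 kHz, 133.4 kHz.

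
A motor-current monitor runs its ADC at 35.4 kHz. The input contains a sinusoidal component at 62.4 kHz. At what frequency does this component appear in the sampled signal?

8.4 kHz

62.4 kHz mod fs = 27 kHz.
27 kHz > fs/2 = 17.7 kHz, folds to fs − 27 kHz = 8.4 kHz.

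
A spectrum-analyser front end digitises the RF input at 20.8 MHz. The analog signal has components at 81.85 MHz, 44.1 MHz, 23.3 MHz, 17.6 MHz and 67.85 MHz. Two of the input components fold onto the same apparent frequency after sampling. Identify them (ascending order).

23.3 MHz, 44.1 MHz

fs/2 = 10.4 MHz.
81.85 MHz mod fs = 19.45 MHz.
19.45 MHz > fs/2 = 10.4 MHz, folds to fs − 19.45 MHz = 1.35 MHz.
44.1 MHz mod fs = 2.5 MHz.
2.5 MHz ≤ fs/2 = 10.4 MHz, appears at 2.5 MHz.
23.3 MHz mod fs = 2.5 MHz.
2.5 MHz ≤ fs/2 = 10.4 MHz, appears at 2.5 MHz.
17.6 MHz > fs/2 = 10.4 MHz, folds to fs − 17.6 MHz = 3.2 MHz.
67.85 MHz mod fs = 5.45 MHz.
5.45 MHz ≤ fs/2 = 10.4 MHz, appears at 5.45 MHz.
23.3 MHz and 44.1 MHz both map to 2.5 MHz.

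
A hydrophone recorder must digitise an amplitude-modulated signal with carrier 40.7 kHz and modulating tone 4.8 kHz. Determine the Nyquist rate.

AM sidebands sit at fc ± fm = 35.9 kHz and 45.5 kHz.
Highest-frequency component: 45.5 kHz.
Nyquist rate = 2 × 45.5 kHz = 91 kHz.

91 kHz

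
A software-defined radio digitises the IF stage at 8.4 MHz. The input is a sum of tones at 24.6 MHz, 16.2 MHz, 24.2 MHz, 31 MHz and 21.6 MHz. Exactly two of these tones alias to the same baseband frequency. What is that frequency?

fs/2 = 4.2 MHz.
24.6 MHz mod fs = 7.8 MHz.
7.8 MHz > fs/2 = 4.2 MHz, folds to fs − 7.8 MHz = 0.6 MHz.
16.2 MHz mod fs = 7.8 MHz.
7.8 MHz > fs/2 = 4.2 MHz, folds to fs − 7.8 MHz = 0.6 MHz.
24.2 MHz mod fs = 7.4 MHz.
7.4 MHz > fs/2 = 4.2 MHz, folds to fs − 7.4 MHz = 1 MHz.
31 MHz mod fs = 5.8 MHz.
5.8 MHz > fs/2 = 4.2 MHz, folds to fs − 5.8 MHz = 2.6 MHz.
21.6 MHz mod fs = 4.8 MHz.
4.8 MHz > fs/2 = 4.2 MHz, folds to fs − 4.8 MHz = 3.6 MHz.
16.2 MHz and 24.6 MHz both map to 0.6 MHz.

0.6 MHz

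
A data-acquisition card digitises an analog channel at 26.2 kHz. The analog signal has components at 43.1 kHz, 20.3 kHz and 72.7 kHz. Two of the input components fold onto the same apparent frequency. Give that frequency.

fs/2 = 13.1 kHz.
43.1 kHz mod fs = 16.9 kHz.
16.9 kHz > fs/2 = 13.1 kHz, folds to fs − 16.9 kHz = 9.3 kHz.
20.3 kHz > fs/2 = 13.1 kHz, folds to fs − 20.3 kHz = 5.9 kHz.
72.7 kHz mod fs = 20.3 kHz.
20.3 kHz > fs/2 = 13.1 kHz, folds to fs − 20.3 kHz = 5.9 kHz.
20.3 kHz and 72.7 kHz both map to 5.9 kHz.

5.9 kHz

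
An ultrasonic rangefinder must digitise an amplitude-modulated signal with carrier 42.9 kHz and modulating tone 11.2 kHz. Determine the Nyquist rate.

AM sidebands sit at fc ± fm = 31.7 kHz and 54.1 kHz.
Highest-frequency component: 54.1 kHz.
Nyquist rate = 2 × 54.1 kHz = 108.2 kHz.

108.2 kHz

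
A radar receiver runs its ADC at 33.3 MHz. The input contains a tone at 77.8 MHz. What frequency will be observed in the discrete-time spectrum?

11.2 MHz

77.8 MHz mod fs = 11.2 MHz.
11.2 MHz ≤ fs/2 = 16.65 MHz, appears at 11.2 MHz.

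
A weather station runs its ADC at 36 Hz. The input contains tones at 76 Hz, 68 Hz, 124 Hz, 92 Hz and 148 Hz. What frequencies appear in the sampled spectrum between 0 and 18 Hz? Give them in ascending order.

4 Hz, 16 Hz

fs/2 = 18 Hz.
76 Hz mod fs = 4 Hz.
4 Hz ≤ fs/2 = 18 Hz, appears at 4 Hz.
68 Hz mod fs = 32 Hz.
32 Hz > fs/2 = 18 Hz, folds to fs − 32 Hz = 4 Hz.
124 Hz mod fs = 16 Hz.
16 Hz ≤ fs/2 = 18 Hz, appears at 16 Hz.
92 Hz mod fs = 20 Hz.
20 Hz > fs/2 = 18 Hz, folds to fs − 20 Hz = 16 Hz.
148 Hz mod fs = 4 Hz.
4 Hz ≤ fs/2 = 18 Hz, appears at 4 Hz.
Distinct values: {4 Hz, 16 Hz}.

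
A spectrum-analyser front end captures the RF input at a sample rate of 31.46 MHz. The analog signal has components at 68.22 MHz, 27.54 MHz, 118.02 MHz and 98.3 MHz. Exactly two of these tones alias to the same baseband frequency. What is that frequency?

fs/2 = 15.73 MHz.
68.22 MHz mod fs = 5.3 MHz.
5.3 MHz ≤ fs/2 = 15.73 MHz, appears at 5.3 MHz.
27.54 MHz > fs/2 = 15.73 MHz, folds to fs − 27.54 MHz = 3.92 MHz.
118.02 MHz mod fs = 23.64 MHz.
23.64 MHz > fs/2 = 15.73 MHz, folds to fs − 23.64 MHz = 7.82 MHz.
98.3 MHz mod fs = 3.92 MHz.
3.92 MHz ≤ fs/2 = 15.73 MHz, appears at 3.92 MHz.
27.54 MHz and 98.3 MHz both map to 3.92 MHz.

3.92 MHz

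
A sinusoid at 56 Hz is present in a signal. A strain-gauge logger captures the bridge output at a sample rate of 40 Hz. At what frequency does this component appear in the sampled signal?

56 Hz mod fs = 16 Hz.
16 Hz ≤ fs/2 = 20 Hz, appears at 16 Hz.

16 Hz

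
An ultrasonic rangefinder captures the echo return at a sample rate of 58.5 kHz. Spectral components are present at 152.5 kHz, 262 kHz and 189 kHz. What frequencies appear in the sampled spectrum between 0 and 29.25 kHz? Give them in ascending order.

13.5 kHz, 23 kHz, 28 kHz

fs/2 = 29.25 kHz.
152.5 kHz mod fs = 35.5 kHz.
35.5 kHz > fs/2 = 29.25 kHz, folds to fs − 35.5 kHz = 23 kHz.
262 kHz mod fs = 28 kHz.
28 kHz ≤ fs/2 = 29.25 kHz, appears at 28 kHz.
189 kHz mod fs = 13.5 kHz.
13.5 kHz ≤ fs/2 = 29.25 kHz, appears at 13.5 kHz.
Distinct values: {13.5 kHz, 23 kHz, 28 kHz}.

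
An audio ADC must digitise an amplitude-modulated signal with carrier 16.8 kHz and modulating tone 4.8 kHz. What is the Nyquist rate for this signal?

AM sidebands sit at fc ± fm = 12 kHz and 21.6 kHz.
Highest-frequency component: 21.6 kHz.
Nyquist rate = 2 × 21.6 kHz = 43.2 kHz.

43.2 kHz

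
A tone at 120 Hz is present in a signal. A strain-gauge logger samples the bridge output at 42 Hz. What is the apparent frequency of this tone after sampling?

120 Hz mod fs = 36 Hz.
36 Hz > fs/2 = 21 Hz, folds to fs − 36 Hz = 6 Hz.

6 Hz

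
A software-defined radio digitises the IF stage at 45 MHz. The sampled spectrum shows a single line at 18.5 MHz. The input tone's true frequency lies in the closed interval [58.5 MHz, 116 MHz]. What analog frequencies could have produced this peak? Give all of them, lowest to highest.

Frequencies that alias to 18.5 MHz are k·fs ± 18.5 MHz for integer k ≥ 0.
k=0: 18.5 MHz.
k=1: 26.5 MHz, 63.5 MHz.
k=2: 71.5 MHz, 108.5 MHz.
k=3: 116.5 MHz, 153.5 MHz.
Within [58.5 MHz, 116 MHz]: 63.5 MHz, 71.5 MHz, 108.5 MHz.

63.5 MHz, 71.5 MHz, 108.5 MHz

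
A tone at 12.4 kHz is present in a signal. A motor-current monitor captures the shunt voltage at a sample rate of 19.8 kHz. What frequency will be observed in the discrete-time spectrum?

12.4 kHz > fs/2 = 9.9 kHz, folds to fs − 12.4 kHz = 7.4 kHz.

7.4 kHz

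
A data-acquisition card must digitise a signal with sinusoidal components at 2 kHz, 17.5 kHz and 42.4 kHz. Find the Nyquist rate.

Highest-frequency component: 42.4 kHz.
Nyquist rate = 2 × 42.4 kHz = 84.8 kHz.

84.8 kHz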